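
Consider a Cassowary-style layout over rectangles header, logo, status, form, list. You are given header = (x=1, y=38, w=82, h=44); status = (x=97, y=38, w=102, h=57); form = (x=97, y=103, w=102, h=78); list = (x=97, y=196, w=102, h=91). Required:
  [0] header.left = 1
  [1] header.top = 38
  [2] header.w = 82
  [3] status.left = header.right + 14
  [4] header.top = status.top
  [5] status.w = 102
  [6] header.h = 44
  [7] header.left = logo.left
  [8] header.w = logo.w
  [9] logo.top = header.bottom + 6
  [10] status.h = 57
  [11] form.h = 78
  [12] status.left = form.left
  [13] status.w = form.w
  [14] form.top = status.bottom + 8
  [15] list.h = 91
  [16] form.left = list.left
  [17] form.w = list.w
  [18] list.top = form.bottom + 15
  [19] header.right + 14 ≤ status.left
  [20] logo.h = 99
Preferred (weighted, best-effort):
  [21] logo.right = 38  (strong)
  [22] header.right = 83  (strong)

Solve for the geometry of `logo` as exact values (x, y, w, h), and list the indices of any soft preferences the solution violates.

1. logo.x = 1  [header.left = logo.left]
2. logo.w = 82  [header.w = logo.w]
3. logo.y = 88  [logo.top = header.bottom + 6]
4. logo.h = 99  [logo.h = 99]

logo = (x=1, y=88, w=82, h=99)
violated soft preferences: 21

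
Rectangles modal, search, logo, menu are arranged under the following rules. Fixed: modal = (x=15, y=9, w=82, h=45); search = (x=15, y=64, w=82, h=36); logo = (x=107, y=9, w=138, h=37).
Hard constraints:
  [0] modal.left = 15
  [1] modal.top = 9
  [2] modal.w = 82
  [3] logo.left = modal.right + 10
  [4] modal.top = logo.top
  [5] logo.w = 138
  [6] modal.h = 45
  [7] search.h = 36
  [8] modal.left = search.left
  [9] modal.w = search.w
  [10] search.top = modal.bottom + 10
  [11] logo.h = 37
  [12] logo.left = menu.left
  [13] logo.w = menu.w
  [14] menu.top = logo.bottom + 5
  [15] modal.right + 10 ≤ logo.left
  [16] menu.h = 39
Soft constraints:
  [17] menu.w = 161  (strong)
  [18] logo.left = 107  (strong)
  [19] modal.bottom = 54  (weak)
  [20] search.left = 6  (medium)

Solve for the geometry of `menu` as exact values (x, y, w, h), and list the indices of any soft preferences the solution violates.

1. menu.x = 107  [logo.left = menu.left]
2. menu.w = 138  [logo.w = menu.w]
3. menu.y = 51  [menu.top = logo.bottom + 5]
4. menu.h = 39  [menu.h = 39]

menu = (x=107, y=51, w=138, h=39)
violated soft preferences: 17, 20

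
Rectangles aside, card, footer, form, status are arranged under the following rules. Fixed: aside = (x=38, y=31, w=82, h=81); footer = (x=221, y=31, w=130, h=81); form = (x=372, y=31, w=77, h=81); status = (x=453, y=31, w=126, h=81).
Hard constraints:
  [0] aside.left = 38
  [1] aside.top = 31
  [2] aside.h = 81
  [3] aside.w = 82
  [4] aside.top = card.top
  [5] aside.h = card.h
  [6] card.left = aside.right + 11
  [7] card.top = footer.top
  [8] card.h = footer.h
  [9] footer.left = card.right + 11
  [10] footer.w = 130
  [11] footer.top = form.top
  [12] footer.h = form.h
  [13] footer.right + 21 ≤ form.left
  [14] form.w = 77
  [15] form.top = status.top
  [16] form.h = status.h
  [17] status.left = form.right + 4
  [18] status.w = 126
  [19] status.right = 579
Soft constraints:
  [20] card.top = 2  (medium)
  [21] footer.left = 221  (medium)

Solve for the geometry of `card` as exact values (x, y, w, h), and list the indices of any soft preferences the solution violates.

1. card.y = 31  [aside.top = card.top]
2. card.h = 81  [aside.h = card.h]
3. card.x = 131  [card.left = aside.right + 11]
4. card.w = 79  [footer.left = card.right + 11]

card = (x=131, y=31, w=79, h=81)
violated soft preferences: 20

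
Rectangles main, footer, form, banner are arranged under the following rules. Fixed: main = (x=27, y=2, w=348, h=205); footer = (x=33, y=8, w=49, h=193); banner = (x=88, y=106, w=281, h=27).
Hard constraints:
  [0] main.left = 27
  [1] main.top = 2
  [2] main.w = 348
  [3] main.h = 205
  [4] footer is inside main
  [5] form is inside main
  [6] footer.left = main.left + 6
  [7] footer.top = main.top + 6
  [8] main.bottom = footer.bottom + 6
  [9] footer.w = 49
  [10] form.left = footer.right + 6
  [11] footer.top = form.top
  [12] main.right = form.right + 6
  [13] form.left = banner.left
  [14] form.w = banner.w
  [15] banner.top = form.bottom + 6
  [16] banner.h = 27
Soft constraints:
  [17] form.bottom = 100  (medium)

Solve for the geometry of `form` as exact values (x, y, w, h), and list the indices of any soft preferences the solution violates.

form = (x=88, y=8, w=281, h=92)
violated soft preferences: none

1. form.x = 88  [form.left = footer.right + 6]
2. form.y = 8  [footer.top = form.top]
3. form.w = 281  [main.right = form.right + 6]
4. form.h = 92  [banner.top = form.bottom + 6]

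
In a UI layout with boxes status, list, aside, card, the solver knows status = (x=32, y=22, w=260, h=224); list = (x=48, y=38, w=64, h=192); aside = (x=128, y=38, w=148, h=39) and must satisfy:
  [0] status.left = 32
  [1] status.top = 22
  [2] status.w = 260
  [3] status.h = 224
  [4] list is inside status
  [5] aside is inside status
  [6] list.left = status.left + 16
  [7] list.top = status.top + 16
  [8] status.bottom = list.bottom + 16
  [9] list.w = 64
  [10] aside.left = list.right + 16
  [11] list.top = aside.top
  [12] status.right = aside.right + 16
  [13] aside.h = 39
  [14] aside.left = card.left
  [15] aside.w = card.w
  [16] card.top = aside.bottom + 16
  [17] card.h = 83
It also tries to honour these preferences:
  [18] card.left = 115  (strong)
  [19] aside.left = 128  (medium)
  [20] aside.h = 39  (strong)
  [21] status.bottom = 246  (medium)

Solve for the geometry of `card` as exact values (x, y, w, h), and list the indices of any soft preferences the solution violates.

1. card.x = 128  [aside.left = card.left]
2. card.w = 148  [aside.w = card.w]
3. card.y = 93  [card.top = aside.bottom + 16]
4. card.h = 83  [card.h = 83]

card = (x=128, y=93, w=148, h=83)
violated soft preferences: 18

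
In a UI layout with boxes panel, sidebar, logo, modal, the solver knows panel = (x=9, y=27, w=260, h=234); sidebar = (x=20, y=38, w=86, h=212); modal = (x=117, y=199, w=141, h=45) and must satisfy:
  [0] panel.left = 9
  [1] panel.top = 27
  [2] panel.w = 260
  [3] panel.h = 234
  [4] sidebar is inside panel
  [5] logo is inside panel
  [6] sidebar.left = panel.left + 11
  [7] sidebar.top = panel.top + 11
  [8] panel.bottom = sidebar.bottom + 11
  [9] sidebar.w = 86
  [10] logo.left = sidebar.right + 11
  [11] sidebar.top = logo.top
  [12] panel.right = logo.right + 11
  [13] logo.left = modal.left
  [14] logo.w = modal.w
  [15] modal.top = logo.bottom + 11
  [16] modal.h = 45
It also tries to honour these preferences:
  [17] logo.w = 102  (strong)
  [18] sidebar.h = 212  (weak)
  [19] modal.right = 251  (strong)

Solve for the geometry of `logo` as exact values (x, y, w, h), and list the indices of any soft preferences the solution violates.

1. logo.x = 117  [logo.left = sidebar.right + 11]
2. logo.y = 38  [sidebar.top = logo.top]
3. logo.w = 141  [panel.right = logo.right + 11]
4. logo.h = 150  [modal.top = logo.bottom + 11]

logo = (x=117, y=38, w=141, h=150)
violated soft preferences: 17, 19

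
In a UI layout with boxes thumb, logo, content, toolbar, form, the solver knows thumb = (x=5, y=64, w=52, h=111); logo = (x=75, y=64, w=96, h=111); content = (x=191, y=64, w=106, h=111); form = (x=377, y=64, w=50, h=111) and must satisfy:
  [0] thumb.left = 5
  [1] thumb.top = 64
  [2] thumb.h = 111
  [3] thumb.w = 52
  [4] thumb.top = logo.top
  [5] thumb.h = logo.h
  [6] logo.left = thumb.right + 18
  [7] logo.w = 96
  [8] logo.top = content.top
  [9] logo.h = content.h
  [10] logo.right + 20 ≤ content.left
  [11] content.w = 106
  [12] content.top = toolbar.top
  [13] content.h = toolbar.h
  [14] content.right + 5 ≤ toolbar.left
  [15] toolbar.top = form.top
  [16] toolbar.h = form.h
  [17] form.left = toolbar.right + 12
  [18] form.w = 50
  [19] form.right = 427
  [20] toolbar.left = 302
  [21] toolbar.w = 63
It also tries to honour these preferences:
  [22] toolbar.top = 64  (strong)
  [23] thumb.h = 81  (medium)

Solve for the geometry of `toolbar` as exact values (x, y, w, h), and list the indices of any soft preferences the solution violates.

1. toolbar.y = 64  [content.top = toolbar.top]
2. toolbar.h = 111  [content.h = toolbar.h]
3. toolbar.x = 302  [toolbar.left = 302]
4. toolbar.w = 63  [toolbar.w = 63]

toolbar = (x=302, y=64, w=63, h=111)
violated soft preferences: 23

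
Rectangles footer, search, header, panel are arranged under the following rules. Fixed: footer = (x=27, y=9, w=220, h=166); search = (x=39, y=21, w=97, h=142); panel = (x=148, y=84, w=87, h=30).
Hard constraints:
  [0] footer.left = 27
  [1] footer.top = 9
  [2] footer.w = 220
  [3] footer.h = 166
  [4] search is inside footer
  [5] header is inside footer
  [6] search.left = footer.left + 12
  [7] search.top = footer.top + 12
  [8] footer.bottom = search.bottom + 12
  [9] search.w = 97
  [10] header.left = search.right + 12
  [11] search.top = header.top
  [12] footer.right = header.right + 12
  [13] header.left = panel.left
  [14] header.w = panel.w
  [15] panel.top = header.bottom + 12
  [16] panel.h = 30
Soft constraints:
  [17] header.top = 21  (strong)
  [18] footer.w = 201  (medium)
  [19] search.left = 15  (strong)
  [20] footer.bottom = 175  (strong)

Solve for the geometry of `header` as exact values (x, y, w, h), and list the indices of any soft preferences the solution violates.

header = (x=148, y=21, w=87, h=51)
violated soft preferences: 18, 19

1. header.x = 148  [header.left = search.right + 12]
2. header.y = 21  [search.top = header.top]
3. header.w = 87  [footer.right = header.right + 12]
4. header.h = 51  [panel.top = header.bottom + 12]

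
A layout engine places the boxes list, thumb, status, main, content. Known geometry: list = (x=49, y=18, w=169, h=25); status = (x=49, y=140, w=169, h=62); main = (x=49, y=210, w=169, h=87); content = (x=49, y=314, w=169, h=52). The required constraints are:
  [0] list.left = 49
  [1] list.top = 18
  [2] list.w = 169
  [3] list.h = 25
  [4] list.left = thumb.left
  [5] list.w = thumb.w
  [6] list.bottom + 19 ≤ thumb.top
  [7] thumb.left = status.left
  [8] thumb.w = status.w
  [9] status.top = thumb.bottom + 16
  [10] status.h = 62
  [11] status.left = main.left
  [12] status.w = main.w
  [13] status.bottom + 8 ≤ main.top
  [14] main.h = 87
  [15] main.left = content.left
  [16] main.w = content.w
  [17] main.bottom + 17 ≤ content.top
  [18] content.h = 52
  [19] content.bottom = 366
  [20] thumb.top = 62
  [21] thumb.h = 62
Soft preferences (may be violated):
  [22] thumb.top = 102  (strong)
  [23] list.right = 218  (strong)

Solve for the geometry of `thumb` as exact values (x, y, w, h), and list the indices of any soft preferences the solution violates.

1. thumb.x = 49  [list.left = thumb.left]
2. thumb.w = 169  [list.w = thumb.w]
3. thumb.y = 62  [thumb.top = 62]
4. thumb.h = 62  [thumb.h = 62]

thumb = (x=49, y=62, w=169, h=62)
violated soft preferences: 22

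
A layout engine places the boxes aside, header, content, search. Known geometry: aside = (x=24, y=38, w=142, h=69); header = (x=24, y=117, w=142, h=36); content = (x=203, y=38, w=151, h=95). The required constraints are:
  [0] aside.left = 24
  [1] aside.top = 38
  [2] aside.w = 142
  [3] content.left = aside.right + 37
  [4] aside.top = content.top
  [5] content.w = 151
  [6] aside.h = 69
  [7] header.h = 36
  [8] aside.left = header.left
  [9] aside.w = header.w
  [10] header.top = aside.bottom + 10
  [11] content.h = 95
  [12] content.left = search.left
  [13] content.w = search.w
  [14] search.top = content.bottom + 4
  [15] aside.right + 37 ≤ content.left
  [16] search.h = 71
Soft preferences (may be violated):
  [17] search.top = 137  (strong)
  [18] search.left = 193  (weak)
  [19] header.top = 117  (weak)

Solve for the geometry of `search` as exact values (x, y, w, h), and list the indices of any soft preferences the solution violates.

1. search.x = 203  [content.left = search.left]
2. search.w = 151  [content.w = search.w]
3. search.y = 137  [search.top = content.bottom + 4]
4. search.h = 71  [search.h = 71]

search = (x=203, y=137, w=151, h=71)
violated soft preferences: 18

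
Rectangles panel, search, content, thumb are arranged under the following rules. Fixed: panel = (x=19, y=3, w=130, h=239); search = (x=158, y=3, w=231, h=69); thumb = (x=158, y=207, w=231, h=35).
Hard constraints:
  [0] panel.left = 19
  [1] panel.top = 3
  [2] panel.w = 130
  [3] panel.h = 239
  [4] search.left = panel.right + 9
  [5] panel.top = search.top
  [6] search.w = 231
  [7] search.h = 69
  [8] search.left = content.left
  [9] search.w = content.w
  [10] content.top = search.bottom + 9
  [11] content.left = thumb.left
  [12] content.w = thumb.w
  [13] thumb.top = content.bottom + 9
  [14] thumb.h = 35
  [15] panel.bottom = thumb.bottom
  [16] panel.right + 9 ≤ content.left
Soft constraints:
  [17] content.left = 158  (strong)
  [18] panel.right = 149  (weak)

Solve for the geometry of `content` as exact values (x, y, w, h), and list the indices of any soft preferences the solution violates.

1. content.x = 158  [search.left = content.left]
2. content.w = 231  [search.w = content.w]
3. content.y = 81  [content.top = search.bottom + 9]
4. content.h = 117  [thumb.top = content.bottom + 9]

content = (x=158, y=81, w=231, h=117)
violated soft preferences: none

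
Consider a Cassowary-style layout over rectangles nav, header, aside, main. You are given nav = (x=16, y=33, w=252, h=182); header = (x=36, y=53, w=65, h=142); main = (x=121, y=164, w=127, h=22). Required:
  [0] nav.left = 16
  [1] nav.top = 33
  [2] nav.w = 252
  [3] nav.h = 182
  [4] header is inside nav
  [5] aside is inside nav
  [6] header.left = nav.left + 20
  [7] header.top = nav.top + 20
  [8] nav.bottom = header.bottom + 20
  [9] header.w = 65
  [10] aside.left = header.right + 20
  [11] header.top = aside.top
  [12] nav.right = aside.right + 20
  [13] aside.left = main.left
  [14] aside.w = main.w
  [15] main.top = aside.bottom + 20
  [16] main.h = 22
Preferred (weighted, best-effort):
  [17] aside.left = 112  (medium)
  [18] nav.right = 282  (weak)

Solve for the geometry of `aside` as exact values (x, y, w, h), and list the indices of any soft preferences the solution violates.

aside = (x=121, y=53, w=127, h=91)
violated soft preferences: 17, 18

1. aside.x = 121  [aside.left = header.right + 20]
2. aside.y = 53  [header.top = aside.top]
3. aside.w = 127  [nav.right = aside.right + 20]
4. aside.h = 91  [main.top = aside.bottom + 20]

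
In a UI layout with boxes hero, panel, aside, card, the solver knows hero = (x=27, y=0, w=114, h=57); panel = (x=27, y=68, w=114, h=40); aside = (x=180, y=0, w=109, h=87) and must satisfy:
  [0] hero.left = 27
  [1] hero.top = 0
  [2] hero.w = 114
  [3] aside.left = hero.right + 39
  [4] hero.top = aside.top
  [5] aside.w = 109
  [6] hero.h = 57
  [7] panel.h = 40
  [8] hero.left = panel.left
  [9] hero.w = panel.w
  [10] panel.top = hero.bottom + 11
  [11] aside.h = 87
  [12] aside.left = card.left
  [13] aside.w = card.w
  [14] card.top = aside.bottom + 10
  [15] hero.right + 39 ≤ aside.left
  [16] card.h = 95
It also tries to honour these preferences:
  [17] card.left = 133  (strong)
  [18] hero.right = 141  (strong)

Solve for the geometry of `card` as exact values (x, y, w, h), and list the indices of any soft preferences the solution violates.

card = (x=180, y=97, w=109, h=95)
violated soft preferences: 17

1. card.x = 180  [aside.left = card.left]
2. card.w = 109  [aside.w = card.w]
3. card.y = 97  [card.top = aside.bottom + 10]
4. card.h = 95  [card.h = 95]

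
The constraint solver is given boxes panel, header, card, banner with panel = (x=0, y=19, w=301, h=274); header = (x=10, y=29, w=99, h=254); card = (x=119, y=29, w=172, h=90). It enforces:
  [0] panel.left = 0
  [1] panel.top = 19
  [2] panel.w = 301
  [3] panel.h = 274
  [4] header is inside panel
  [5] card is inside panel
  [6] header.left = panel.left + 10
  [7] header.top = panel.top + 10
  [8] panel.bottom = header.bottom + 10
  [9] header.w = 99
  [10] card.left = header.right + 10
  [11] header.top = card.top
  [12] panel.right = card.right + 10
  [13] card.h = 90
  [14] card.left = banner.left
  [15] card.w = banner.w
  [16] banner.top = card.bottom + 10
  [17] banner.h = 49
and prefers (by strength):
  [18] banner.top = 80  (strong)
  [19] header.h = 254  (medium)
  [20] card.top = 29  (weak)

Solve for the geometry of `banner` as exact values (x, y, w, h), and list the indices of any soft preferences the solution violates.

banner = (x=119, y=129, w=172, h=49)
violated soft preferences: 18

1. banner.x = 119  [card.left = banner.left]
2. banner.w = 172  [card.w = banner.w]
3. banner.y = 129  [banner.top = card.bottom + 10]
4. banner.h = 49  [banner.h = 49]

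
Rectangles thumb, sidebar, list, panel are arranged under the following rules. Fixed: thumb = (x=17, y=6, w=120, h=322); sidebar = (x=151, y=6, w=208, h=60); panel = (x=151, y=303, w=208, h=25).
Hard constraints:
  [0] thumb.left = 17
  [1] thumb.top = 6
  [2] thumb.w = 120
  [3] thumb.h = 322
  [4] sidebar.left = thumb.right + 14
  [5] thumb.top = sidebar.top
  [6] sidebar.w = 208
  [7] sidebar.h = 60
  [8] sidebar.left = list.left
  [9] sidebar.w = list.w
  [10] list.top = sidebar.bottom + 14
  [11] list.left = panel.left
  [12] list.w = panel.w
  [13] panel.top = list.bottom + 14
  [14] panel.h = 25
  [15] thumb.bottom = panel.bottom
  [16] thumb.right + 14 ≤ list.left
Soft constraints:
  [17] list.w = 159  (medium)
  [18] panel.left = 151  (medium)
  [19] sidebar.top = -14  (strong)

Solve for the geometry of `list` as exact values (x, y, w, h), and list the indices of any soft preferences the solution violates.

1. list.x = 151  [sidebar.left = list.left]
2. list.w = 208  [sidebar.w = list.w]
3. list.y = 80  [list.top = sidebar.bottom + 14]
4. list.h = 209  [panel.top = list.bottom + 14]

list = (x=151, y=80, w=208, h=209)
violated soft preferences: 17, 19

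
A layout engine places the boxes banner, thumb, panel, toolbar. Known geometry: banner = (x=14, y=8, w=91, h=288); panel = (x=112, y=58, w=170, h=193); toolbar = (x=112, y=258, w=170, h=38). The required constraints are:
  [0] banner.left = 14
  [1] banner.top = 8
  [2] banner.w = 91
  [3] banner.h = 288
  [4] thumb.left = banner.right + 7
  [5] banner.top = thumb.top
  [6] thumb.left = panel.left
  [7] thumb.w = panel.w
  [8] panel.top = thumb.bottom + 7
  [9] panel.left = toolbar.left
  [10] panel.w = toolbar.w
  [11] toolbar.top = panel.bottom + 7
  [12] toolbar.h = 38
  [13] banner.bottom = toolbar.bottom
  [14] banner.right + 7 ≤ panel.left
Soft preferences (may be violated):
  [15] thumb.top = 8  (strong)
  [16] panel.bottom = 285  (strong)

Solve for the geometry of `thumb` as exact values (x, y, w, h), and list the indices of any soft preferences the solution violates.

thumb = (x=112, y=8, w=170, h=43)
violated soft preferences: 16

1. thumb.x = 112  [thumb.left = banner.right + 7]
2. thumb.y = 8  [banner.top = thumb.top]
3. thumb.w = 170  [thumb.w = panel.w]
4. thumb.h = 43  [panel.top = thumb.bottom + 7]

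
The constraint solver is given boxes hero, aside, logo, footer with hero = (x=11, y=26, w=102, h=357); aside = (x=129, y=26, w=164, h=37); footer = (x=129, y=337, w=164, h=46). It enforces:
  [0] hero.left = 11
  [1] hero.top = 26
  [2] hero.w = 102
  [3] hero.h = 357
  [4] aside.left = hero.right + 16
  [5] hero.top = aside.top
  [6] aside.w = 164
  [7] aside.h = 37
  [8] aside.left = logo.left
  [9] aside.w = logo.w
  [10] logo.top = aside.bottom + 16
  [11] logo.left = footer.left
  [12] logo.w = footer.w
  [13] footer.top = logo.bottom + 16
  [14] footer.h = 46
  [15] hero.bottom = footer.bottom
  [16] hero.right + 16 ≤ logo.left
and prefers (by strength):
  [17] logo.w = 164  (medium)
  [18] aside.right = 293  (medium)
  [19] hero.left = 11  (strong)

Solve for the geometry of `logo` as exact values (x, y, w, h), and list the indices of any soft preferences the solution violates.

1. logo.x = 129  [aside.left = logo.left]
2. logo.w = 164  [aside.w = logo.w]
3. logo.y = 79  [logo.top = aside.bottom + 16]
4. logo.h = 242  [footer.top = logo.bottom + 16]

logo = (x=129, y=79, w=164, h=242)
violated soft preferences: none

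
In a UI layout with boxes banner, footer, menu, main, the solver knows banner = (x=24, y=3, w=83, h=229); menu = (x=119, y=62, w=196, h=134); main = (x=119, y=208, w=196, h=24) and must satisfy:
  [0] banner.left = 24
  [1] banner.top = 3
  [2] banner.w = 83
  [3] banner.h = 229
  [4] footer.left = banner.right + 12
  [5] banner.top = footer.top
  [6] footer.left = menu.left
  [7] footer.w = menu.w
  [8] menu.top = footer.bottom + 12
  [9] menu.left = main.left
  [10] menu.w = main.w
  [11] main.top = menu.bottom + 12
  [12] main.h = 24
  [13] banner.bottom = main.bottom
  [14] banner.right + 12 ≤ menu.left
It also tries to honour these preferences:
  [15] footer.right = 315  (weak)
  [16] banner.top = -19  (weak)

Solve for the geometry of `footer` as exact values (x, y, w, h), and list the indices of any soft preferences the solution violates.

1. footer.x = 119  [footer.left = banner.right + 12]
2. footer.y = 3  [banner.top = footer.top]
3. footer.w = 196  [footer.w = menu.w]
4. footer.h = 47  [menu.top = footer.bottom + 12]

footer = (x=119, y=3, w=196, h=47)
violated soft preferences: 16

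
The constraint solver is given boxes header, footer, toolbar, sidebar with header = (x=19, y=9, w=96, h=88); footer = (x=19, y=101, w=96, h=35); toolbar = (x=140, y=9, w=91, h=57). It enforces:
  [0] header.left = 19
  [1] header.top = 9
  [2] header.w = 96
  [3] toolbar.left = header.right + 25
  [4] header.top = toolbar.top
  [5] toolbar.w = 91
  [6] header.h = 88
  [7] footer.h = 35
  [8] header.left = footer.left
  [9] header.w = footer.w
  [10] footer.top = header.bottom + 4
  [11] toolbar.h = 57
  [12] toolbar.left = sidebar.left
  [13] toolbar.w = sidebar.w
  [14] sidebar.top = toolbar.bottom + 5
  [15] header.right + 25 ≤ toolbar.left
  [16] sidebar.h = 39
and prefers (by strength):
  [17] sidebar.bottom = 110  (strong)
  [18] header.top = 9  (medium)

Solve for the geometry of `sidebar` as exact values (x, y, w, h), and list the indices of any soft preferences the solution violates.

sidebar = (x=140, y=71, w=91, h=39)
violated soft preferences: none

1. sidebar.x = 140  [toolbar.left = sidebar.left]
2. sidebar.w = 91  [toolbar.w = sidebar.w]
3. sidebar.y = 71  [sidebar.top = toolbar.bottom + 5]
4. sidebar.h = 39  [sidebar.h = 39]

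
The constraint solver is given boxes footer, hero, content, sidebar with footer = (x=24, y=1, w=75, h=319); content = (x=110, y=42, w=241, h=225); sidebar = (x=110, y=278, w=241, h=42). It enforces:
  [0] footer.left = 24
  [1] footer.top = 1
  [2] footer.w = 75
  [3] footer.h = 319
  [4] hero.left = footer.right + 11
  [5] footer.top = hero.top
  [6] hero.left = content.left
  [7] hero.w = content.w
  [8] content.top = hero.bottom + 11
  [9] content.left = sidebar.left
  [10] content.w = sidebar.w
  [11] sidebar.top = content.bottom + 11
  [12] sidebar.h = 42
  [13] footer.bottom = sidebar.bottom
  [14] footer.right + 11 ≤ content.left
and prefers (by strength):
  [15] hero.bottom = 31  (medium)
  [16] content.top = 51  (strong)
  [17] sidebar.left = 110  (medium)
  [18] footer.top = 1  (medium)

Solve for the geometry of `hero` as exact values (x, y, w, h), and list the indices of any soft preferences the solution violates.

1. hero.x = 110  [hero.left = footer.right + 11]
2. hero.y = 1  [footer.top = hero.top]
3. hero.w = 241  [hero.w = content.w]
4. hero.h = 30  [content.top = hero.bottom + 11]

hero = (x=110, y=1, w=241, h=30)
violated soft preferences: 16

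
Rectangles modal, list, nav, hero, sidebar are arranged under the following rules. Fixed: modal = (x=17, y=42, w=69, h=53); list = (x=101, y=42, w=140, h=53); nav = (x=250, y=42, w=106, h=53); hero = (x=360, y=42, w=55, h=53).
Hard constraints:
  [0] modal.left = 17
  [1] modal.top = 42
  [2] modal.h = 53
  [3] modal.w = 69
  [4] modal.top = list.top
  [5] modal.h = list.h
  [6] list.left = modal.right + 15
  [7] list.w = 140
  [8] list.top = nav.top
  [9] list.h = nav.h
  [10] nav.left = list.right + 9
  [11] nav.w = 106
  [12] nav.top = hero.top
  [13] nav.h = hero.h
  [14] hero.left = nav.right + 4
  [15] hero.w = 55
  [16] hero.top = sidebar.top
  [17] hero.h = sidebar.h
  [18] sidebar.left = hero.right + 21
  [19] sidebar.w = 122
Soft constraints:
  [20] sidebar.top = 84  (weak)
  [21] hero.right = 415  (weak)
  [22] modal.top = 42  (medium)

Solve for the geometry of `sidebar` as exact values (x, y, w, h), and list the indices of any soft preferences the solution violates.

1. sidebar.y = 42  [hero.top = sidebar.top]
2. sidebar.h = 53  [hero.h = sidebar.h]
3. sidebar.x = 436  [sidebar.left = hero.right + 21]
4. sidebar.w = 122  [sidebar.w = 122]

sidebar = (x=436, y=42, w=122, h=53)
violated soft preferences: 20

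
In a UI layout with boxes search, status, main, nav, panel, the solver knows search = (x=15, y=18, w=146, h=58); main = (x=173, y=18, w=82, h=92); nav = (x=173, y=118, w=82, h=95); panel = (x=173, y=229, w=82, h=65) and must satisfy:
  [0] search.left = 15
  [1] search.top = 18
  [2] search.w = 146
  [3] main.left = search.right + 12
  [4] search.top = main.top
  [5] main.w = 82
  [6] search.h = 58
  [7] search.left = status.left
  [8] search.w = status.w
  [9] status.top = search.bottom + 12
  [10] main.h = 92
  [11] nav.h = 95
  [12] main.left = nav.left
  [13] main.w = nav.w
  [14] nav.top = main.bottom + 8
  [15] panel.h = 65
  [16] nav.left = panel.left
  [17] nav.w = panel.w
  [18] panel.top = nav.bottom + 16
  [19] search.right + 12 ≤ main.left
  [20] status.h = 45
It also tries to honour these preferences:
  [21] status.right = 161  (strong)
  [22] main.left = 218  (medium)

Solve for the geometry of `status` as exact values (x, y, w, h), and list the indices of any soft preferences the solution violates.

status = (x=15, y=88, w=146, h=45)
violated soft preferences: 22

1. status.x = 15  [search.left = status.left]
2. status.w = 146  [search.w = status.w]
3. status.y = 88  [status.top = search.bottom + 12]
4. status.h = 45  [status.h = 45]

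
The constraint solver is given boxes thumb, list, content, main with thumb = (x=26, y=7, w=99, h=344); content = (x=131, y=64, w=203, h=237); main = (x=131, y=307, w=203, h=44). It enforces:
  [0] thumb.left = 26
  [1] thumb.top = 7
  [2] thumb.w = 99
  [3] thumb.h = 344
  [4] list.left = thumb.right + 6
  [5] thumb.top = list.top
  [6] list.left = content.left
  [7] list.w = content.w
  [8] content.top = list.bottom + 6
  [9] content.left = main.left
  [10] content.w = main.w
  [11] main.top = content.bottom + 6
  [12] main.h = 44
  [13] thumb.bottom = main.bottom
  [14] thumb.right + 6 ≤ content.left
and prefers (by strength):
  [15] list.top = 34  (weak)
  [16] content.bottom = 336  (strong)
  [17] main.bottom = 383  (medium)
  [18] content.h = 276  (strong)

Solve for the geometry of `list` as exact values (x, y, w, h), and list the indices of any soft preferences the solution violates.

1. list.x = 131  [list.left = thumb.right + 6]
2. list.y = 7  [thumb.top = list.top]
3. list.w = 203  [list.w = content.w]
4. list.h = 51  [content.top = list.bottom + 6]

list = (x=131, y=7, w=203, h=51)
violated soft preferences: 15, 16, 17, 18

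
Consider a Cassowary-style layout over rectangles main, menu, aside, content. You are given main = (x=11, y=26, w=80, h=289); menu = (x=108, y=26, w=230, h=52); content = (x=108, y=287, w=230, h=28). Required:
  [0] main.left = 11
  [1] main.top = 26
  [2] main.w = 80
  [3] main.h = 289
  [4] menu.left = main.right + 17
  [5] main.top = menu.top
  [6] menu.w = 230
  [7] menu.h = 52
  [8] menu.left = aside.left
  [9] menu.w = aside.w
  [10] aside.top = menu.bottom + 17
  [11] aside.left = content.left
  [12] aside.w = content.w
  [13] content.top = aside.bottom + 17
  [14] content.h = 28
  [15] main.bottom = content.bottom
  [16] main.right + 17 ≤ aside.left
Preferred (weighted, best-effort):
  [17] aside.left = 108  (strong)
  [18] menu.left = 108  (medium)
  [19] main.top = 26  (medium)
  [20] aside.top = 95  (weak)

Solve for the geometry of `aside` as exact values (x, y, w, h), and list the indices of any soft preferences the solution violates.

1. aside.x = 108  [menu.left = aside.left]
2. aside.w = 230  [menu.w = aside.w]
3. aside.y = 95  [aside.top = menu.bottom + 17]
4. aside.h = 175  [content.top = aside.bottom + 17]

aside = (x=108, y=95, w=230, h=175)
violated soft preferences: none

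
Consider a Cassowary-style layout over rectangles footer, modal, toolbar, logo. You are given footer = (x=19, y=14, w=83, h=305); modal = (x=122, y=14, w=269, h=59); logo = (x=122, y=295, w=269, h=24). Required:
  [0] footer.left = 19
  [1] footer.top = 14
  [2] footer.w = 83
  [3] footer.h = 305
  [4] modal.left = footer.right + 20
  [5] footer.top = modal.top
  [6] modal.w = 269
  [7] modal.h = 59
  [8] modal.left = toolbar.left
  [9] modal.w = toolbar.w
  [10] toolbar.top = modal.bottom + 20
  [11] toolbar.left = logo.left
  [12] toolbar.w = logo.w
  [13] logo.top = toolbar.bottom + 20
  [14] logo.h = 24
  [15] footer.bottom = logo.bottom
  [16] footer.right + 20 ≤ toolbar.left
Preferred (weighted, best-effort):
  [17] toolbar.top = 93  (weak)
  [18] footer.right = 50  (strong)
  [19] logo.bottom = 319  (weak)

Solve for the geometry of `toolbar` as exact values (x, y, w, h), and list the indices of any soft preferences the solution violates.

1. toolbar.x = 122  [modal.left = toolbar.left]
2. toolbar.w = 269  [modal.w = toolbar.w]
3. toolbar.y = 93  [toolbar.top = modal.bottom + 20]
4. toolbar.h = 182  [logo.top = toolbar.bottom + 20]

toolbar = (x=122, y=93, w=269, h=182)
violated soft preferences: 18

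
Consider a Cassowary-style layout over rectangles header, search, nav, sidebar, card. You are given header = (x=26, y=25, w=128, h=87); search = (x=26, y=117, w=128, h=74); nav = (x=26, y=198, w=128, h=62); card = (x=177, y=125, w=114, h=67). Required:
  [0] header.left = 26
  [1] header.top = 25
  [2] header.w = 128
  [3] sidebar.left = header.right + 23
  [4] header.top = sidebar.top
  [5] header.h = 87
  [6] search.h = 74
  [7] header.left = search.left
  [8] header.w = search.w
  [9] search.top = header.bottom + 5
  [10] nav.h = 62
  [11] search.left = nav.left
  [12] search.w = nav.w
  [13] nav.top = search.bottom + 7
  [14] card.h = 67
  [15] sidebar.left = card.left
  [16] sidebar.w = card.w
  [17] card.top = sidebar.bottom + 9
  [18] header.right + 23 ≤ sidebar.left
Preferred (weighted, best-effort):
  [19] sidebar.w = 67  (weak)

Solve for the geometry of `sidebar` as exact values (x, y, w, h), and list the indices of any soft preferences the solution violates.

1. sidebar.x = 177  [sidebar.left = header.right + 23]
2. sidebar.y = 25  [header.top = sidebar.top]
3. sidebar.w = 114  [sidebar.w = card.w]
4. sidebar.h = 91  [card.top = sidebar.bottom + 9]

sidebar = (x=177, y=25, w=114, h=91)
violated soft preferences: 19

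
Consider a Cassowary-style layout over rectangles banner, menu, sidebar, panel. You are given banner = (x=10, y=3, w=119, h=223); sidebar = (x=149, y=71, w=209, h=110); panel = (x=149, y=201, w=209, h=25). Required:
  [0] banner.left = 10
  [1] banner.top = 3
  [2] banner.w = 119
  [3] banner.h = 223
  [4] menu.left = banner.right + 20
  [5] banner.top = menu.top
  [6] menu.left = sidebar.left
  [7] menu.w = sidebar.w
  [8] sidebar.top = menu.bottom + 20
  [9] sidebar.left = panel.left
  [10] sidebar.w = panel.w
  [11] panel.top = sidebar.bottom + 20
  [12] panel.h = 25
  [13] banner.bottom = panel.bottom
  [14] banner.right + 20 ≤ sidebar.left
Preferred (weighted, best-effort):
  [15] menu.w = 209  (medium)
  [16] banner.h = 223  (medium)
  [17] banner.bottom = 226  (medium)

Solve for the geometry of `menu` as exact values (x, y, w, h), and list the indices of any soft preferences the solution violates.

menu = (x=149, y=3, w=209, h=48)
violated soft preferences: none

1. menu.x = 149  [menu.left = banner.right + 20]
2. menu.y = 3  [banner.top = menu.top]
3. menu.w = 209  [menu.w = sidebar.w]
4. menu.h = 48  [sidebar.top = menu.bottom + 20]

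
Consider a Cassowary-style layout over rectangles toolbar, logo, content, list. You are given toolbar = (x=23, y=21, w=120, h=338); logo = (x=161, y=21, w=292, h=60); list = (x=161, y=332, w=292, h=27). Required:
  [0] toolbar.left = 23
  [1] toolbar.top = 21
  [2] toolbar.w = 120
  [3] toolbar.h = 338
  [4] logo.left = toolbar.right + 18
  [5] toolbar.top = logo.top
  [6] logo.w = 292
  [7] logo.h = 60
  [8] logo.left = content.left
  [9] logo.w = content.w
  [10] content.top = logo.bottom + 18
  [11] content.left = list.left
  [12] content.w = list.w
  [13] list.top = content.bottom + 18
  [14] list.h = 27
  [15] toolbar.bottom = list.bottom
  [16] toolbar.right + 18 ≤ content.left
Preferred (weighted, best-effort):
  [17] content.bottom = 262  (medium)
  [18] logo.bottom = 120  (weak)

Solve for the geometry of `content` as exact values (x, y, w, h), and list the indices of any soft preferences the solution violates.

1. content.x = 161  [logo.left = content.left]
2. content.w = 292  [logo.w = content.w]
3. content.y = 99  [content.top = logo.bottom + 18]
4. content.h = 215  [list.top = content.bottom + 18]

content = (x=161, y=99, w=292, h=215)
violated soft preferences: 17, 18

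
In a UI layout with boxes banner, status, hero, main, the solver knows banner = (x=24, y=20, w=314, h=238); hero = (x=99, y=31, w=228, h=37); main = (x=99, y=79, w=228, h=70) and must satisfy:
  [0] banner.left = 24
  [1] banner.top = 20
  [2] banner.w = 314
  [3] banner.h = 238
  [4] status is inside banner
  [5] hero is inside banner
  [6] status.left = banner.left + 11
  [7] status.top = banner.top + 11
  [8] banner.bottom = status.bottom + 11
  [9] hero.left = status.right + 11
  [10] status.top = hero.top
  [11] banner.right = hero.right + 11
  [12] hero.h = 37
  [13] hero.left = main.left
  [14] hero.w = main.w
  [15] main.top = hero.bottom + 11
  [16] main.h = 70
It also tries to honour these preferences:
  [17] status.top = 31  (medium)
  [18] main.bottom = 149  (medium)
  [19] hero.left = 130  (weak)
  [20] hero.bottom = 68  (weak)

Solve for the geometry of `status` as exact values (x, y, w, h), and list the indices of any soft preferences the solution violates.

status = (x=35, y=31, w=53, h=216)
violated soft preferences: 19

1. status.x = 35  [status.left = banner.left + 11]
2. status.y = 31  [status.top = banner.top + 11]
3. status.h = 216  [banner.bottom = status.bottom + 11]
4. status.w = 53  [hero.left = status.right + 11]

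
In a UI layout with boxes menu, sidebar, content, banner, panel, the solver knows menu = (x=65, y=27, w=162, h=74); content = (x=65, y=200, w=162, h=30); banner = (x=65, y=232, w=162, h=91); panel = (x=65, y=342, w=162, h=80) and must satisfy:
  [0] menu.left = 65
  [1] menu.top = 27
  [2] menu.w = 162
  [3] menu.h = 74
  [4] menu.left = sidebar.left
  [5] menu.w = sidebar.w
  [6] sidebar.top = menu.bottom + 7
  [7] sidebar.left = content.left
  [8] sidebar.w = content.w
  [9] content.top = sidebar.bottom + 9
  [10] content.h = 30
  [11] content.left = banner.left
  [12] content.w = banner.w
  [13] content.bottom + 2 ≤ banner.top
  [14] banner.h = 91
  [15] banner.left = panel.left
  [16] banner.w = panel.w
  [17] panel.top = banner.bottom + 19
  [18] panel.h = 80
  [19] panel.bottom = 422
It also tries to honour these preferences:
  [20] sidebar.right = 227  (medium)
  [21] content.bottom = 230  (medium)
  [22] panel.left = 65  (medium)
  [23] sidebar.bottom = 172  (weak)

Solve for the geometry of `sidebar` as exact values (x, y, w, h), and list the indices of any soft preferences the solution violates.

sidebar = (x=65, y=108, w=162, h=83)
violated soft preferences: 23

1. sidebar.x = 65  [menu.left = sidebar.left]
2. sidebar.w = 162  [menu.w = sidebar.w]
3. sidebar.y = 108  [sidebar.top = menu.bottom + 7]
4. sidebar.h = 83  [content.top = sidebar.bottom + 9]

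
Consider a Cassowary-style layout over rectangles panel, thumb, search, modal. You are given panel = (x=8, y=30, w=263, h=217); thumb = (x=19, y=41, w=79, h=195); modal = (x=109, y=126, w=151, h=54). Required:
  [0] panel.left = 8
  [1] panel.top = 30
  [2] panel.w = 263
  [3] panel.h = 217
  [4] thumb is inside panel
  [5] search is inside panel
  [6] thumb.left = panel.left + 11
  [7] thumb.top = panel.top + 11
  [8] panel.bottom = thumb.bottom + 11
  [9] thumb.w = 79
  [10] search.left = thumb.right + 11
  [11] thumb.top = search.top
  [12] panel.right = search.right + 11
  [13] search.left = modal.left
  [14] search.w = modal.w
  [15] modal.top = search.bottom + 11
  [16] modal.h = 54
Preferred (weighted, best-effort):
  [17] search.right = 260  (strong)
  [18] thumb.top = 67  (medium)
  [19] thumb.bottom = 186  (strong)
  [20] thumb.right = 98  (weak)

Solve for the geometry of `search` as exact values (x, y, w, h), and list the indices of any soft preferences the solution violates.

search = (x=109, y=41, w=151, h=74)
violated soft preferences: 18, 19

1. search.x = 109  [search.left = thumb.right + 11]
2. search.y = 41  [thumb.top = search.top]
3. search.w = 151  [panel.right = search.right + 11]
4. search.h = 74  [modal.top = search.bottom + 11]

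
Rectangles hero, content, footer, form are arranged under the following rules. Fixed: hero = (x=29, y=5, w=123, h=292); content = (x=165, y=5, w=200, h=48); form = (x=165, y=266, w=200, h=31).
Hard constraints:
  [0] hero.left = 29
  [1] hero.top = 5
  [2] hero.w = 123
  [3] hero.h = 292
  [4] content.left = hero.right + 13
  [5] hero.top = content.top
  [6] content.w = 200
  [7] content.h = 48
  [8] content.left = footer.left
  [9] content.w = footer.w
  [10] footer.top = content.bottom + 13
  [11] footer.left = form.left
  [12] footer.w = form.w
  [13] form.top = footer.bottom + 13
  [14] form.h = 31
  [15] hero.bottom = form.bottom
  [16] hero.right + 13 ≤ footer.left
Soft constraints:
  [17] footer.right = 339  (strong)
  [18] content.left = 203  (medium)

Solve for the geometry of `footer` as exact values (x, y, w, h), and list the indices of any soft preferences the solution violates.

1. footer.x = 165  [content.left = footer.left]
2. footer.w = 200  [content.w = footer.w]
3. footer.y = 66  [footer.top = content.bottom + 13]
4. footer.h = 187  [form.top = footer.bottom + 13]

footer = (x=165, y=66, w=200, h=187)
violated soft preferences: 17, 18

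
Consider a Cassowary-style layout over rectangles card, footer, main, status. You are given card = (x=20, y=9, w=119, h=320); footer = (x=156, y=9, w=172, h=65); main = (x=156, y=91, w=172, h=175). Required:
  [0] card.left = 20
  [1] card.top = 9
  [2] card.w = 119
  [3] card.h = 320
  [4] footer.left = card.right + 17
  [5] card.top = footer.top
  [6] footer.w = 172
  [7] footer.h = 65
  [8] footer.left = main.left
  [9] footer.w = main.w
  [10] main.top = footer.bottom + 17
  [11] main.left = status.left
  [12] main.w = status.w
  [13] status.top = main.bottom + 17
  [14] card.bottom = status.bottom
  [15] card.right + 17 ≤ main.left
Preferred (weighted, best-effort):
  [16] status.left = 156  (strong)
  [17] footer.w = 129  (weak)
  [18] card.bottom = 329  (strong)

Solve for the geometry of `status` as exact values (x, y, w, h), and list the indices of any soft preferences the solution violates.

status = (x=156, y=283, w=172, h=46)
violated soft preferences: 17

1. status.x = 156  [main.left = status.left]
2. status.w = 172  [main.w = status.w]
3. status.y = 283  [status.top = main.bottom + 17]
4. status.h = 46  [card.bottom = status.bottom]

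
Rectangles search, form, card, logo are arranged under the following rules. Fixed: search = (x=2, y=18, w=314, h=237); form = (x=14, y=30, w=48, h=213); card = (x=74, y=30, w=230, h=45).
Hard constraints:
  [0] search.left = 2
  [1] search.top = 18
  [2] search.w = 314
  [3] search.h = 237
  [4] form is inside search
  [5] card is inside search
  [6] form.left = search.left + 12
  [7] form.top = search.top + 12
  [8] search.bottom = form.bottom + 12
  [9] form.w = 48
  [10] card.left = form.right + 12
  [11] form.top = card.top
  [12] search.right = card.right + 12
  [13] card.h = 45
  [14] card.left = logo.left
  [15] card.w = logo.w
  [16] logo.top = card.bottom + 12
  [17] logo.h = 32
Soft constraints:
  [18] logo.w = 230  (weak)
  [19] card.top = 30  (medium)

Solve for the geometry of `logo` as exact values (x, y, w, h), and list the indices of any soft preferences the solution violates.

logo = (x=74, y=87, w=230, h=32)
violated soft preferences: none

1. logo.x = 74  [card.left = logo.left]
2. logo.w = 230  [card.w = logo.w]
3. logo.y = 87  [logo.top = card.bottom + 12]
4. logo.h = 32  [logo.h = 32]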